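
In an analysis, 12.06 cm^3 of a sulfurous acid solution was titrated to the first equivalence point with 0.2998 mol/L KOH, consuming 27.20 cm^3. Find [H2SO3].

0.676 M

n(KOH) = 0.2998 x 0.02720 = 0.008155 mol.
At the first equivalence point, 1 mol OH^- react per mol H2SO3, so n(H2SO3) = 0.008155 / 1 = 0.008155 mol.
[H2SO3] = 0.008155 / 0.01206 L = 0.676 M.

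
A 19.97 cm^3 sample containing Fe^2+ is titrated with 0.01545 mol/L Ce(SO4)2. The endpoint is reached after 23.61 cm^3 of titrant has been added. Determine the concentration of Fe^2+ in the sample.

0.0183 M

n(Ce(SO4)2) = 0.01545 x 0.02361 = 0.0003648 mol.
From the balanced equation, 1 mol Ce(SO4)2 reacts with 1 mol Fe^2+, so n(Fe^2+) = 0.0003648 x 1/1 = 0.0003648 mol.
[Fe^2+] = 0.0003648 / 0.01997 L = 0.0183 M.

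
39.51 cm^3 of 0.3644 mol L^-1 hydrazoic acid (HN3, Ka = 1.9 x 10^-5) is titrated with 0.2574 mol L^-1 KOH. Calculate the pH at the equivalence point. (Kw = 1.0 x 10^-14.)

n(HN3) = 0.3644 x 0.03951 = 0.01440 mol; V(KOH) at equivalence = 0.01440/0.2574 = 0.05593 L.
At equivalence all the acid is converted to N3-; total volume = 0.03951 + 0.05593 = 0.09544 L, so [N3-] = 0.01440/0.09544 = 0.1508 M.
Kb = Kw/Ka = 1.0e-14 / 1.9 x 10^-5 = 5.26e-10.
[OH^-] = sqrt(Kb x [N3-]) = sqrt(5.26e-10 x 0.1508) = 8.91e-6 M.
pOH = 5.05, so pH = 14.00 - 5.05 = 8.95.

8.95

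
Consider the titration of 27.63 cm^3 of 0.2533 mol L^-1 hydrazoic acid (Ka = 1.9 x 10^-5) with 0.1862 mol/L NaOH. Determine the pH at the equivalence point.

8.88

n(HN3) = 0.2533 x 0.02763 = 0.006999 mol; V(NaOH) at equivalence = 0.006999/0.1862 = 0.03759 L.
At equivalence all the acid is converted to N3-; total volume = 0.02763 + 0.03759 = 0.06522 L, so [N3-] = 0.006999/0.06522 = 0.1073 M.
Kb = Kw/Ka = 1.0e-14 / 1.9 x 10^-5 = 5.26e-10.
[OH^-] = sqrt(Kb x [N3-]) = sqrt(5.26e-10 x 0.1073) = 7.52e-6 M.
pOH = 5.12, so pH = 14.00 - 5.12 = 8.88.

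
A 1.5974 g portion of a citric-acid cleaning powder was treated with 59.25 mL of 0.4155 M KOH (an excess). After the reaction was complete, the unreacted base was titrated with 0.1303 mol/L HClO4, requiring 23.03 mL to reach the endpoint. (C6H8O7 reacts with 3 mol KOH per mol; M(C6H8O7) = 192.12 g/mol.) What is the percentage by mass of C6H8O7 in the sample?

Total n(KOH) added = 0.4155 x 0.05925 = 0.02462 mol.
n(HClO4) used = 0.1303 x 0.02303 = 0.003001 mol, which equals the excess n(KOH).
So n(KOH) consumed by the sample = 0.02462 - 0.003001 = 0.02162 mol.
n(C6H8O7) = 0.02162 / 3 = 0.007206 mol.
mass C6H8O7 = 0.007206 x 192.12 = 1.384 g, so %C6H8O7 = 1.384/1.5974 x 100 = 86.7%.

86.7%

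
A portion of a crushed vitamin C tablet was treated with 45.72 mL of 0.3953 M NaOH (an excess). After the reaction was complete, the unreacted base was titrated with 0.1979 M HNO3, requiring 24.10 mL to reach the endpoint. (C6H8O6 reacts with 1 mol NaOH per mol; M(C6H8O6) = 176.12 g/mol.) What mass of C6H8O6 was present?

Total n(NaOH) added = 0.3953 x 0.04572 = 0.01807 mol.
n(HNO3) used = 0.1979 x 0.02410 = 0.004769 mol, which equals the excess n(NaOH).
So n(NaOH) consumed by the sample = 0.01807 - 0.004769 = 0.01330 mol.
n(C6H8O6) = 0.01330 / 1 = 0.01330 mol.
mass = 0.01330 mol x 176.12 g/mol = 2.34 g.

2.34 g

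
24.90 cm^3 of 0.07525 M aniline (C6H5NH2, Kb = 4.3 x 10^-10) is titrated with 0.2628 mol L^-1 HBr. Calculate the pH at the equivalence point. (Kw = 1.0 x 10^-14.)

2.93

n(C6H5NH2) = 0.07525 x 0.02490 = 0.001874 mol; V(HBr) at equivalence = 0.001874/0.2628 = 0.007130 L.
At equivalence the base is fully converted to C6H5NH3+; total volume = 0.03203 L, so [C6H5NH3+] = 0.001874/0.03203 = 0.05850 M.
Ka(C6H5NH3+) = Kw/Kb = 1.0e-14 / 4.3 x 10^-10 = 2.33e-5.
[H^+] = sqrt(Ka x [C6H5NH3+]) = sqrt(2.33e-5 x 0.05850) = 0.00117 M.
pH = -log(0.00117) = 2.93.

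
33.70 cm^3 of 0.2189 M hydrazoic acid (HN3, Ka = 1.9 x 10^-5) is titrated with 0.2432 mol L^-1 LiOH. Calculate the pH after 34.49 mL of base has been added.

n(acid) = 0.2189 x 0.03370 = 0.007377 mol; n(LiOH) added = 0.2432 x 0.03449 = 0.008388 mol.
Base is in excess by 0.008388 - 0.007377 = 0.001011 mol in a total volume of 0.06819 L.
[OH^-] = 0.001011/0.06819 = 0.01483 M, so pOH = 1.83 and pH = 14.00 - 1.83 = 12.17.

12.17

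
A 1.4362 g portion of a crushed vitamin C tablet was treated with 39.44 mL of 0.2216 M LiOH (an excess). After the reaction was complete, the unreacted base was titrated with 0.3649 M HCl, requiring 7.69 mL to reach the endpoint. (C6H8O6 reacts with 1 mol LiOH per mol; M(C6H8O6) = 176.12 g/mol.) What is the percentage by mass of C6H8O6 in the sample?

72.8%

Total n(LiOH) added = 0.2216 x 0.03944 = 0.008740 mol.
n(HCl) used = 0.3649 x 0.007690 = 0.002806 mol, which equals the excess n(LiOH).
So n(LiOH) consumed by the sample = 0.008740 - 0.002806 = 0.005934 mol.
n(C6H8O6) = 0.005934 / 1 = 0.005934 mol.
mass C6H8O6 = 0.005934 x 176.12 = 1.045 g, so %C6H8O6 = 1.045/1.4362 x 100 = 72.8%.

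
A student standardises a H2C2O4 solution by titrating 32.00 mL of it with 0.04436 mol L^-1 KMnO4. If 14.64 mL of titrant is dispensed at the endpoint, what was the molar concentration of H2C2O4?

n(KMnO4) = 0.04436 x 0.01464 = 0.0006494 mol.
From the balanced equation, 2 mol KMnO4 reacts with 5 mol H2C2O4, so n(H2C2O4) = 0.0006494 x 5/2 = 0.001624 mol.
[H2C2O4] = 0.001624 / 0.03200 L = 0.0507 M.

0.0507 M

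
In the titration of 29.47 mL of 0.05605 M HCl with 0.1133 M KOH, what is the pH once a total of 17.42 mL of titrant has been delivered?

11.84

n(acid) = 0.05605 x 0.02947 = 0.001652 mol; n(KOH) added = 0.1133 x 0.01742 = 0.001974 mol.
Base is in excess by 0.001974 - 0.001652 = 0.0003219 mol in a total volume of 0.04689 L.
[OH^-] = 0.0003219/0.04689 = 0.006865 M, so pOH = 2.16 and pH = 14.00 - 2.16 = 11.84.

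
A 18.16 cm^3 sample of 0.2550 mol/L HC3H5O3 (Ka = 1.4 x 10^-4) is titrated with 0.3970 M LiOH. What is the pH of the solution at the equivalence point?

8.52

n(HC3H5O3) = 0.2550 x 0.01816 = 0.004631 mol; V(LiOH) at equivalence = 0.004631/0.3970 = 0.01166 L.
At equivalence all the acid is converted to C3H5O3-; total volume = 0.01816 + 0.01166 = 0.02982 L, so [C3H5O3-] = 0.004631/0.02982 = 0.1553 M.
Kb = Kw/Ka = 1.0e-14 / 1.4 x 10^-4 = 7.14e-11.
[OH^-] = sqrt(Kb x [C3H5O3-]) = sqrt(7.14e-11 x 0.1553) = 3.33e-6 M.
pOH = 5.48, so pH = 14.00 - 5.48 = 8.52.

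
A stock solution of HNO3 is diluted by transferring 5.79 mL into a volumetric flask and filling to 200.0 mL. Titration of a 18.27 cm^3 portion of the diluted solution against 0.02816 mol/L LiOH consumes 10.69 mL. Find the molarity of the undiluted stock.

n(LiOH) = 0.02816 x 0.01069 = 0.0003010 mol.
n(HNO3) in the aliquot = 0.0003010 mol.
[diluted HNO3] = 0.0003010 / 0.01827 = 0.01648 M.
Dilution factor = 200.0/5.790 = 34.54, so [stock] = 0.01648 x 34.54 = 0.569 M.

0.569 M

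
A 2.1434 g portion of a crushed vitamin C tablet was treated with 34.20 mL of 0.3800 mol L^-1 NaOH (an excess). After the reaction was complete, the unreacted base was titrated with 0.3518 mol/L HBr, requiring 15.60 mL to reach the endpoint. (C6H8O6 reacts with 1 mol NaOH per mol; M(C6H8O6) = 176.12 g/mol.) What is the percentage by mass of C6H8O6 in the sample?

Total n(NaOH) added = 0.3800 x 0.03420 = 0.01300 mol.
n(HBr) used = 0.3518 x 0.01560 = 0.005488 mol, which equals the excess n(NaOH).
So n(NaOH) consumed by the sample = 0.01300 - 0.005488 = 0.007508 mol.
n(C6H8O6) = 0.007508 / 1 = 0.007508 mol.
mass C6H8O6 = 0.007508 x 176.12 = 1.322 g, so %C6H8O6 = 1.322/2.1434 x 100 = 61.7%.

61.7%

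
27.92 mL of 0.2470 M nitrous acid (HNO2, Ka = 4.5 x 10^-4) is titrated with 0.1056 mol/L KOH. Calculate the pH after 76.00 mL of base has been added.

n(acid) = 0.2470 x 0.02792 = 0.006896 mol; n(KOH) added = 0.1056 x 0.07600 = 0.008026 mol.
Base is in excess by 0.008026 - 0.006896 = 0.001129 mol in a total volume of 0.1039 L.
[OH^-] = 0.001129/0.1039 = 0.01087 M, so pOH = 1.96 and pH = 14.00 - 1.96 = 12.04.

12.04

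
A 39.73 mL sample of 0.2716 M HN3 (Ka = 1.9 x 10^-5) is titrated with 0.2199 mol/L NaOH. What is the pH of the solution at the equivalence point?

n(HN3) = 0.2716 x 0.03973 = 0.01079 mol; V(NaOH) at equivalence = 0.01079/0.2199 = 0.04907 L.
At equivalence all the acid is converted to N3-; total volume = 0.03973 + 0.04907 = 0.08880 L, so [N3-] = 0.01079/0.08880 = 0.1215 M.
Kb = Kw/Ka = 1.0e-14 / 1.9 x 10^-5 = 5.26e-10.
[OH^-] = sqrt(Kb x [N3-]) = sqrt(5.26e-10 x 0.1215) = 8.00e-6 M.
pOH = 5.10, so pH = 14.00 - 5.10 = 8.90.

8.90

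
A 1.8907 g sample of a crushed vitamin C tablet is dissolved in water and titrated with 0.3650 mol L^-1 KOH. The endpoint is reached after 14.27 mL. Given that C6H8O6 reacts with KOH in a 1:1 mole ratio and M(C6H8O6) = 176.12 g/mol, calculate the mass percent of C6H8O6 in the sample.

n(KOH) = 0.3650 x 0.01427 = 0.005209 mol.
n(C6H8O6) = 0.005209 / 1 = 0.005209 mol.
mass of C6H8O6 = 0.005209 x 176.12 = 0.9173 g.
% purity = 0.9173 / 1.8907 x 100 = 48.5%.

48.5%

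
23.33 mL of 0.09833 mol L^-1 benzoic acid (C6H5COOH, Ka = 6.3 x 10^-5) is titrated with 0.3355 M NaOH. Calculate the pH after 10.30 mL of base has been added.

n(acid) = 0.09833 x 0.02333 = 0.002294 mol; n(NaOH) added = 0.3355 x 0.01030 = 0.003456 mol.
Base is in excess by 0.003456 - 0.002294 = 0.001162 mol in a total volume of 0.03363 L.
[OH^-] = 0.001162/0.03363 = 0.03454 M, so pOH = 1.46 and pH = 14.00 - 1.46 = 12.54.

12.54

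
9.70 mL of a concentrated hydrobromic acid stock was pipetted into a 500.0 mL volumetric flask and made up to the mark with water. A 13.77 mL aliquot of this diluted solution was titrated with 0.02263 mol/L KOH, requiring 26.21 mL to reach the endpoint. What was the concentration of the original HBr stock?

2.22 M

n(KOH) = 0.02263 x 0.02621 = 0.0005931 mol.
n(HBr) in the aliquot = 0.0005931 mol.
[diluted HBr] = 0.0005931 / 0.01377 = 0.04307 M.
Dilution factor = 500.0/9.700 = 51.55, so [stock] = 0.04307 x 51.55 = 2.22 M.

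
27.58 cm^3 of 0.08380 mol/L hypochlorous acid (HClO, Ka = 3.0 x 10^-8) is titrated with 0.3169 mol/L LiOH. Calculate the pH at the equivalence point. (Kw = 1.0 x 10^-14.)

10.17

n(HClO) = 0.08380 x 0.02758 = 0.002311 mol; V(LiOH) at equivalence = 0.002311/0.3169 = 0.007293 L.
At equivalence all the acid is converted to ClO-; total volume = 0.02758 + 0.007293 = 0.03487 L, so [ClO-] = 0.002311/0.03487 = 0.06627 M.
Kb = Kw/Ka = 1.0e-14 / 3.0 x 10^-8 = 3.33e-7.
[OH^-] = sqrt(Kb x [ClO-]) = sqrt(3.33e-7 x 0.06627) = 0.000149 M.
pOH = 3.83, so pH = 14.00 - 3.83 = 10.17.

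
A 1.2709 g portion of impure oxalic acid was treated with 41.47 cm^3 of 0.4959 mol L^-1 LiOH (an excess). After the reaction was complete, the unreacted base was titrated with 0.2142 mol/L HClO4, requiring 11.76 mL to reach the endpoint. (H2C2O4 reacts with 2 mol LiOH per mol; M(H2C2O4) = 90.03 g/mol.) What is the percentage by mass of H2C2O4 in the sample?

Total n(LiOH) added = 0.4959 x 0.04147 = 0.02056 mol.
n(HClO4) used = 0.2142 x 0.01176 = 0.002519 mol, which equals the excess n(LiOH).
So n(LiOH) consumed by the sample = 0.02056 - 0.002519 = 0.01805 mol.
n(H2C2O4) = 0.01805 / 2 = 0.009023 mol.
mass H2C2O4 = 0.009023 x 90.03 = 0.8123 g, so %H2C2O4 = 0.8123/1.2709 x 100 = 63.9%.

63.9%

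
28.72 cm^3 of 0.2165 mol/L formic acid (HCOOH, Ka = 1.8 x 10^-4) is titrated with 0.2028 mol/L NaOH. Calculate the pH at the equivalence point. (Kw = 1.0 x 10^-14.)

8.38

n(HCOOH) = 0.2165 x 0.02872 = 0.006218 mol; V(NaOH) at equivalence = 0.006218/0.2028 = 0.03066 L.
At equivalence all the acid is converted to HCOO-; total volume = 0.02872 + 0.03066 = 0.05938 L, so [HCOO-] = 0.006218/0.05938 = 0.1047 M.
Kb = Kw/Ka = 1.0e-14 / 1.8 x 10^-4 = 5.56e-11.
[OH^-] = sqrt(Kb x [HCOO-]) = sqrt(5.56e-11 x 0.1047) = 2.41e-6 M.
pOH = 5.62, so pH = 14.00 - 5.62 = 8.38.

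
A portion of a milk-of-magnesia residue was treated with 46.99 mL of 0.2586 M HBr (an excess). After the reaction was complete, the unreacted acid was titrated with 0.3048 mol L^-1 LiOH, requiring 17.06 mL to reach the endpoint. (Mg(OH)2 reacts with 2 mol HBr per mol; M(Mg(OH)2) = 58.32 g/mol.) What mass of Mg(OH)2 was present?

Total n(HBr) added = 0.2586 x 0.04699 = 0.01215 mol.
n(LiOH) used = 0.3048 x 0.01706 = 0.005200 mol, which equals the excess n(HBr).
So n(HBr) consumed by the sample = 0.01215 - 0.005200 = 0.006952 mol.
n(Mg(OH)2) = 0.006952 / 2 = 0.003476 mol.
mass = 0.003476 mol x 58.32 g/mol = 0.203 g.

0.203 g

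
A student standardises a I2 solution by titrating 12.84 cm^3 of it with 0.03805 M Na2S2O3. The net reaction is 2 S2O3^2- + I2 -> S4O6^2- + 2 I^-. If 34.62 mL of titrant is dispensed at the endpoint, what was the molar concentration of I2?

0.0513 M

n(Na2S2O3) = 0.03805 x 0.03462 = 0.001317 mol.
From the balanced equation, 2 mol Na2S2O3 reacts with 1 mol I2, so n(I2) = 0.001317 x 1/2 = 0.0006586 mol.
[I2] = 0.0006586 / 0.01284 L = 0.0513 M.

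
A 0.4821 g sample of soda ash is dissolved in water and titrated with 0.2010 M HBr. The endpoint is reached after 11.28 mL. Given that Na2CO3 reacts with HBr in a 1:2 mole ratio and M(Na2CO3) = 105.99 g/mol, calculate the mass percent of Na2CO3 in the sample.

n(HBr) = 0.2010 x 0.01128 = 0.002267 mol.
n(Na2CO3) = 0.002267 / 2 = 0.001134 mol.
mass of Na2CO3 = 0.001134 x 105.99 = 0.1202 g.
% purity = 0.1202 / 0.4821 x 100 = 24.9%.

24.9%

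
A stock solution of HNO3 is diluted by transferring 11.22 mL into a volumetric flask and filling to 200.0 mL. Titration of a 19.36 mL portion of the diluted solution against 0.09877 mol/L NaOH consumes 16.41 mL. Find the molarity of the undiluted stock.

n(NaOH) = 0.09877 x 0.01641 = 0.001621 mol.
n(HNO3) in the aliquot = 0.001621 mol.
[diluted HNO3] = 0.001621 / 0.01936 = 0.08372 M.
Dilution factor = 200.0/11.22 = 17.83, so [stock] = 0.08372 x 17.83 = 1.49 M.

1.49 M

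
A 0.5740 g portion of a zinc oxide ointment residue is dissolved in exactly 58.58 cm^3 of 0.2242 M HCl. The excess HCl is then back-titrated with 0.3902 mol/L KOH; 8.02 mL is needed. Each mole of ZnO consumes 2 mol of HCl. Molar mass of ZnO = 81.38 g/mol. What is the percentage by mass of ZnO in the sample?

70.9%

Total n(HCl) added = 0.2242 x 0.05858 = 0.01313 mol.
n(KOH) used = 0.3902 x 0.008020 = 0.003129 mol, which equals the excess n(HCl).
So n(HCl) consumed by the sample = 0.01313 - 0.003129 = 0.01000 mol.
n(ZnO) = 0.01000 / 2 = 0.005002 mol.
mass ZnO = 0.005002 x 81.38 = 0.4071 g, so %ZnO = 0.4071/0.5740 x 100 = 70.9%.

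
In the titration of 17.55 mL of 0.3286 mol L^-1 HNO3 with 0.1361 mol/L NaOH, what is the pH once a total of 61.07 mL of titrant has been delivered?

n(acid) = 0.3286 x 0.01755 = 0.005767 mol; n(NaOH) added = 0.1361 x 0.06107 = 0.008312 mol.
Base is in excess by 0.008312 - 0.005767 = 0.002545 mol in a total volume of 0.07862 L.
[OH^-] = 0.002545/0.07862 = 0.03237 M, so pOH = 1.49 and pH = 14.00 - 1.49 = 12.51.

12.51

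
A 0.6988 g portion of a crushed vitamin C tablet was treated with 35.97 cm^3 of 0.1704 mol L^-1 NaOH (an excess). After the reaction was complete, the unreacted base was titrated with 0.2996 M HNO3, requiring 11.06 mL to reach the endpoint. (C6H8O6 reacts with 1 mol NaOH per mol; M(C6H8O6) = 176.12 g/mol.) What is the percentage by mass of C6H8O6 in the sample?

71.0%

Total n(NaOH) added = 0.1704 x 0.03597 = 0.006129 mol.
n(HNO3) used = 0.2996 x 0.01106 = 0.003314 mol, which equals the excess n(NaOH).
So n(NaOH) consumed by the sample = 0.006129 - 0.003314 = 0.002816 mol.
n(C6H8O6) = 0.002816 / 1 = 0.002816 mol.
mass C6H8O6 = 0.002816 x 176.12 = 0.4959 g, so %C6H8O6 = 0.4959/0.6988 x 100 = 71.0%.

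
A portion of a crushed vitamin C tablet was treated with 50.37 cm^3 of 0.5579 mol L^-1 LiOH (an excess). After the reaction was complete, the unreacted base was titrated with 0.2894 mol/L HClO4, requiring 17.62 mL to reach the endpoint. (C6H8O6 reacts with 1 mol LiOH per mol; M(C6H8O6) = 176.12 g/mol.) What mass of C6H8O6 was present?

4.05 g

Total n(LiOH) added = 0.5579 x 0.05037 = 0.02810 mol.
n(HClO4) used = 0.2894 x 0.01762 = 0.005099 mol, which equals the excess n(LiOH).
So n(LiOH) consumed by the sample = 0.02810 - 0.005099 = 0.02300 mol.
n(C6H8O6) = 0.02300 / 1 = 0.02300 mol.
mass = 0.02300 mol x 176.12 g/mol = 4.05 g.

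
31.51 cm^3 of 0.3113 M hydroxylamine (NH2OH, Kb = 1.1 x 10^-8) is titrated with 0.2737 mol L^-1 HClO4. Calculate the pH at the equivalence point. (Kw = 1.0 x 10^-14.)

n(NH2OH) = 0.3113 x 0.03151 = 0.009809 mol; V(HClO4) at equivalence = 0.009809/0.2737 = 0.03584 L.
At equivalence the base is fully converted to NH3OH+; total volume = 0.06735 L, so [NH3OH+] = 0.009809/0.06735 = 0.1456 M.
Ka(NH3OH+) = Kw/Kb = 1.0e-14 / 1.1 x 10^-8 = 9.09e-7.
[H^+] = sqrt(Ka x [NH3OH+]) = sqrt(9.09e-7 x 0.1456) = 0.000364 M.
pH = -log(0.000364) = 3.44.

3.44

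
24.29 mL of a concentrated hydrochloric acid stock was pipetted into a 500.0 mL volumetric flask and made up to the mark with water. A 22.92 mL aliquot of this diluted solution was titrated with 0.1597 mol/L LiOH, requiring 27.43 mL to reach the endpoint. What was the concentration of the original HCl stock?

3.93 M

n(LiOH) = 0.1597 x 0.02743 = 0.004381 mol.
n(HCl) in the aliquot = 0.004381 mol.
[diluted HCl] = 0.004381 / 0.02292 = 0.1911 M.
Dilution factor = 500.0/24.29 = 20.58, so [stock] = 0.1911 x 20.58 = 3.93 M.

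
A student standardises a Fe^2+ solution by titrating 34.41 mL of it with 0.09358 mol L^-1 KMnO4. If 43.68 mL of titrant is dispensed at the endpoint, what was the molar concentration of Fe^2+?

0.594 M

n(KMnO4) = 0.09358 x 0.04368 = 0.004088 mol.
From the balanced equation, 1 mol KMnO4 reacts with 5 mol Fe^2+, so n(Fe^2+) = 0.004088 x 5/1 = 0.02044 mol.
[Fe^2+] = 0.02044 / 0.03441 L = 0.594 M.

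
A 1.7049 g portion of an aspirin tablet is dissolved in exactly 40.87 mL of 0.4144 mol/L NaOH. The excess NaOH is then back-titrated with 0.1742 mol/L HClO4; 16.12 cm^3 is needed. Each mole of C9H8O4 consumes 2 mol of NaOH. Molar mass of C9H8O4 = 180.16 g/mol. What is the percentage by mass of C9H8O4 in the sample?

Total n(NaOH) added = 0.4144 x 0.04087 = 0.01694 mol.
n(HClO4) used = 0.1742 x 0.01612 = 0.002808 mol, which equals the excess n(NaOH).
So n(NaOH) consumed by the sample = 0.01694 - 0.002808 = 0.01413 mol.
n(C9H8O4) = 0.01413 / 2 = 0.007064 mol.
mass C9H8O4 = 0.007064 x 180.16 = 1.273 g, so %C9H8O4 = 1.273/1.7049 x 100 = 74.6%.

74.6%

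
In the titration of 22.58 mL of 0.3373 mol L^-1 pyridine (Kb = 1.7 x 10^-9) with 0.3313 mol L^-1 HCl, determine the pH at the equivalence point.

3.00

n(C5H5N) = 0.3373 x 0.02258 = 0.007616 mol; V(HCl) at equivalence = 0.007616/0.3313 = 0.02299 L.
At equivalence the base is fully converted to C5H5NH+; total volume = 0.04557 L, so [C5H5NH+] = 0.007616/0.04557 = 0.1671 M.
Ka(C5H5NH+) = Kw/Kb = 1.0e-14 / 1.7 x 10^-9 = 5.88e-6.
[H^+] = sqrt(Ka x [C5H5NH+]) = sqrt(5.88e-6 x 0.1671) = 0.000992 M.
pH = -log(0.000992) = 3.00.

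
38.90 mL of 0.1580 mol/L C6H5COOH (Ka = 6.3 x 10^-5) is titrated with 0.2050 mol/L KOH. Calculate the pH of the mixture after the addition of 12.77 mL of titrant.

Initial n(C6H5COOH) = 0.1580 x 0.03890 = 0.006146 mol.
n(KOH) added = 0.2050 x 0.01277 = 0.002618 mol, converting that many moles of C6H5COOH to C6H5COO-.
Remaining n(C6H5COOH) = 0.003528 mol; n(C6H5COO-) = 0.002618 mol.
By Henderson-Hasselbalch, pH = pKa + log([A^-]/[HA]) = 4.20 + log(0.002618/0.003528) = 4.20 + (-0.13) = 4.07.

4.07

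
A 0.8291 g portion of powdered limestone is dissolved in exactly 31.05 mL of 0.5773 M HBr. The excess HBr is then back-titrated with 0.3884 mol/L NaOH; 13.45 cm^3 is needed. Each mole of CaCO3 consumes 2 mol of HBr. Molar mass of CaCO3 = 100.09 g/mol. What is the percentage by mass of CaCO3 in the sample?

Total n(HBr) added = 0.5773 x 0.03105 = 0.01793 mol.
n(NaOH) used = 0.3884 x 0.01345 = 0.005224 mol, which equals the excess n(HBr).
So n(HBr) consumed by the sample = 0.01793 - 0.005224 = 0.01270 mol.
n(CaCO3) = 0.01270 / 2 = 0.006351 mol.
mass CaCO3 = 0.006351 x 100.09 = 0.6356 g, so %CaCO3 = 0.6356/0.8291 x 100 = 76.7%.

76.7%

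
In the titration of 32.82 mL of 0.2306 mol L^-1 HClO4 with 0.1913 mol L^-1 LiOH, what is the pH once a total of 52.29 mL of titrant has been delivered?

n(acid) = 0.2306 x 0.03282 = 0.007568 mol; n(LiOH) added = 0.1913 x 0.05229 = 0.01000 mol.
Base is in excess by 0.01000 - 0.007568 = 0.002435 mol in a total volume of 0.08511 L.
[OH^-] = 0.002435/0.08511 = 0.02861 M, so pOH = 1.54 and pH = 14.00 - 1.54 = 12.46.

12.46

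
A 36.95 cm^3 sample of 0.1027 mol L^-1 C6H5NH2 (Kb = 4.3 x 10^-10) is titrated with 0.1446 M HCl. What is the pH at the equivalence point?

n(C6H5NH2) = 0.1027 x 0.03695 = 0.003795 mol; V(HCl) at equivalence = 0.003795/0.1446 = 0.02624 L.
At equivalence the base is fully converted to C6H5NH3+; total volume = 0.06319 L, so [C6H5NH3+] = 0.003795/0.06319 = 0.06005 M.
Ka(C6H5NH3+) = Kw/Kb = 1.0e-14 / 4.3 x 10^-10 = 2.33e-5.
[H^+] = sqrt(Ka x [C6H5NH3+]) = sqrt(2.33e-5 x 0.06005) = 0.00118 M.
pH = -log(0.00118) = 2.93.

2.93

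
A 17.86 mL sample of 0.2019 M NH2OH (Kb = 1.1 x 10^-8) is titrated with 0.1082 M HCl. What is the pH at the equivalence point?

3.60

n(NH2OH) = 0.2019 x 0.01786 = 0.003606 mol; V(HCl) at equivalence = 0.003606/0.1082 = 0.03333 L.
At equivalence the base is fully converted to NH3OH+; total volume = 0.05119 L, so [NH3OH+] = 0.003606/0.05119 = 0.07045 M.
Ka(NH3OH+) = Kw/Kb = 1.0e-14 / 1.1 x 10^-8 = 9.09e-7.
[H^+] = sqrt(Ka x [NH3OH+]) = sqrt(9.09e-7 x 0.07045) = 0.000253 M.
pH = -log(0.000253) = 3.60.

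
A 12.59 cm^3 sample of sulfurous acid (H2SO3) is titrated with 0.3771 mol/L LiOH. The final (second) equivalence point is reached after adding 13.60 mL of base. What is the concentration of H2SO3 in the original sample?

n(LiOH) = 0.3771 x 0.01360 = 0.005129 mol.
At the final (second) equivalence point, 2 mol OH^- react per mol H2SO3, so n(H2SO3) = 0.005129 / 2 = 0.002564 mol.
[H2SO3] = 0.002564 / 0.01259 L = 0.204 M.

0.204 M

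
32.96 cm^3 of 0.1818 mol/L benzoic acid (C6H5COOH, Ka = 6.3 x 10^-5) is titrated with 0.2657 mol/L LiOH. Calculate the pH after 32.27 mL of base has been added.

12.60

n(acid) = 0.1818 x 0.03296 = 0.005992 mol; n(LiOH) added = 0.2657 x 0.03227 = 0.008574 mol.
Base is in excess by 0.008574 - 0.005992 = 0.002582 mol in a total volume of 0.06523 L.
[OH^-] = 0.002582/0.06523 = 0.03958 M, so pOH = 1.40 and pH = 14.00 - 1.40 = 12.60.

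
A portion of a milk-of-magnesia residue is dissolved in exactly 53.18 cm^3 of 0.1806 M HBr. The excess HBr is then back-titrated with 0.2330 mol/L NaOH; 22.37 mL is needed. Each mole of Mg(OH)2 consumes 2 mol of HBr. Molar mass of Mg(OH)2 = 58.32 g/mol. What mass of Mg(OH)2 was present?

0.128 g

Total n(HBr) added = 0.1806 x 0.05318 = 0.009604 mol.
n(NaOH) used = 0.2330 x 0.02237 = 0.005212 mol, which equals the excess n(HBr).
So n(HBr) consumed by the sample = 0.009604 - 0.005212 = 0.004392 mol.
n(Mg(OH)2) = 0.004392 / 2 = 0.002196 mol.
mass = 0.002196 mol x 58.32 g/mol = 0.128 g.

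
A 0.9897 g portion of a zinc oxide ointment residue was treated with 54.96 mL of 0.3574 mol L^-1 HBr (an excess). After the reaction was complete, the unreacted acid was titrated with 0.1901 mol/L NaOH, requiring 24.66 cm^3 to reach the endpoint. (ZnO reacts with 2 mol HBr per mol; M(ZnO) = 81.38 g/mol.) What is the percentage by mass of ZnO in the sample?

61.5%

Total n(HBr) added = 0.3574 x 0.05496 = 0.01964 mol.
n(NaOH) used = 0.1901 x 0.02466 = 0.004688 mol, which equals the excess n(HBr).
So n(HBr) consumed by the sample = 0.01964 - 0.004688 = 0.01495 mol.
n(ZnO) = 0.01495 / 2 = 0.007477 mol.
mass ZnO = 0.007477 x 81.38 = 0.6085 g, so %ZnO = 0.6085/0.9897 x 100 = 61.5%.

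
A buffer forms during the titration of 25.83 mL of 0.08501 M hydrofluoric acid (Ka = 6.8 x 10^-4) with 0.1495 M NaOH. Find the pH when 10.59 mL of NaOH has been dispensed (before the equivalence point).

3.58

Initial n(HF) = 0.08501 x 0.02583 = 0.002196 mol.
n(NaOH) added = 0.1495 x 0.01059 = 0.001583 mol, converting that many moles of HF to F-.
Remaining n(HF) = 0.0006126 mol; n(F-) = 0.001583 mol.
By Henderson-Hasselbalch, pH = pKa + log([A^-]/[HA]) = 3.17 + log(0.001583/0.0006126) = 3.17 + (+0.41) = 3.58.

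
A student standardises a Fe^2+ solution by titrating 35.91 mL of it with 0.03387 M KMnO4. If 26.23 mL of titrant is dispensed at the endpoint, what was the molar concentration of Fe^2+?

0.124 M

n(KMnO4) = 0.03387 x 0.02623 = 0.0008884 mol.
From the balanced equation, 1 mol KMnO4 reacts with 5 mol Fe^2+, so n(Fe^2+) = 0.0008884 x 5/1 = 0.004442 mol.
[Fe^2+] = 0.004442 / 0.03591 L = 0.124 M.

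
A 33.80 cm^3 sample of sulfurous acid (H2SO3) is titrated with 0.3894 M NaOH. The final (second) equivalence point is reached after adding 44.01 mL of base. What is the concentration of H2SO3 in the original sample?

0.254 M

n(NaOH) = 0.3894 x 0.04401 = 0.01714 mol.
At the final (second) equivalence point, 2 mol OH^- react per mol H2SO3, so n(H2SO3) = 0.01714 / 2 = 0.008569 mol.
[H2SO3] = 0.008569 / 0.03380 L = 0.254 M.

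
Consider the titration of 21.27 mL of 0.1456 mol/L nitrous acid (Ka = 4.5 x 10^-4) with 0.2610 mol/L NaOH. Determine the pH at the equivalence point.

n(HNO2) = 0.1456 x 0.02127 = 0.003097 mol; V(NaOH) at equivalence = 0.003097/0.2610 = 0.01187 L.
At equivalence all the acid is converted to NO2-; total volume = 0.02127 + 0.01187 = 0.03314 L, so [NO2-] = 0.003097/0.03314 = 0.09346 M.
Kb = Kw/Ka = 1.0e-14 / 4.5 x 10^-4 = 2.22e-11.
[OH^-] = sqrt(Kb x [NO2-]) = sqrt(2.22e-11 x 0.09346) = 1.44e-6 M.
pOH = 5.84, so pH = 14.00 - 5.84 = 8.16.

8.16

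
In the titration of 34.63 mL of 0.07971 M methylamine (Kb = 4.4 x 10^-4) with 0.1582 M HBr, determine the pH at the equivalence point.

5.96

n(CH3NH2) = 0.07971 x 0.03463 = 0.002760 mol; V(HBr) at equivalence = 0.002760/0.1582 = 0.01745 L.
At equivalence the base is fully converted to CH3NH3+; total volume = 0.05208 L, so [CH3NH3+] = 0.002760/0.05208 = 0.05300 M.
Ka(CH3NH3+) = Kw/Kb = 1.0e-14 / 4.4 x 10^-4 = 2.27e-11.
[H^+] = sqrt(Ka x [CH3NH3+]) = sqrt(2.27e-11 x 0.05300) = 1.10e-6 M.
pH = -log(1.10e-6) = 5.96.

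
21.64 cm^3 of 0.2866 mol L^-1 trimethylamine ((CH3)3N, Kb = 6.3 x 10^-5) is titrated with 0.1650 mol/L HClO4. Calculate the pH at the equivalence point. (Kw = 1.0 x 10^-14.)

n((CH3)3N) = 0.2866 x 0.02164 = 0.006202 mol; V(HClO4) at equivalence = 0.006202/0.1650 = 0.03759 L.
At equivalence the base is fully converted to (CH3)3NH+; total volume = 0.05923 L, so [(CH3)3NH+] = 0.006202/0.05923 = 0.1047 M.
Ka((CH3)3NH+) = Kw/Kb = 1.0e-14 / 6.3 x 10^-5 = 1.59e-10.
[H^+] = sqrt(Ka x [(CH3)3NH+]) = sqrt(1.59e-10 x 0.1047) = 4.08e-6 M.
pH = -log(4.08e-6) = 5.39.

5.39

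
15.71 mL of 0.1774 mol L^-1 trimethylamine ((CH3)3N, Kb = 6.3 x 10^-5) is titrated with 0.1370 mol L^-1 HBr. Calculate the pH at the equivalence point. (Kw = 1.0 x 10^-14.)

5.46

n((CH3)3N) = 0.1774 x 0.01571 = 0.002787 mol; V(HBr) at equivalence = 0.002787/0.1370 = 0.02034 L.
At equivalence the base is fully converted to (CH3)3NH+; total volume = 0.03605 L, so [(CH3)3NH+] = 0.002787/0.03605 = 0.07730 M.
Ka((CH3)3NH+) = Kw/Kb = 1.0e-14 / 6.3 x 10^-5 = 1.59e-10.
[H^+] = sqrt(Ka x [(CH3)3NH+]) = sqrt(1.59e-10 x 0.07730) = 3.50e-6 M.
pH = -log(3.50e-6) = 5.46.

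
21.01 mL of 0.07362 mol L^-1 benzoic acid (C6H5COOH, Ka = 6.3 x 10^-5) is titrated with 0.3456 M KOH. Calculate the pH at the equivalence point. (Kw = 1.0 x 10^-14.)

n(C6H5COOH) = 0.07362 x 0.02101 = 0.001547 mol; V(KOH) at equivalence = 0.001547/0.3456 = 0.004476 L.
At equivalence all the acid is converted to C6H5COO-; total volume = 0.02101 + 0.004476 = 0.02549 L, so [C6H5COO-] = 0.001547/0.02549 = 0.06069 M.
Kb = Kw/Ka = 1.0e-14 / 6.3 x 10^-5 = 1.59e-10.
[OH^-] = sqrt(Kb x [C6H5COO-]) = sqrt(1.59e-10 x 0.06069) = 3.10e-6 M.
pOH = 5.51, so pH = 14.00 - 5.51 = 8.49.

8.49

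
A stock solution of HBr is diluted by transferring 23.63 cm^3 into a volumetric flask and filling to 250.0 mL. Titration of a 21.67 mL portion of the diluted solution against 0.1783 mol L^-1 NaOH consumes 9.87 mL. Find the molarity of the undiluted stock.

0.859 M

n(NaOH) = 0.1783 x 0.009870 = 0.001760 mol.
n(HBr) in the aliquot = 0.001760 mol.
[diluted HBr] = 0.001760 / 0.02167 = 0.08121 M.
Dilution factor = 250.0/23.63 = 10.58, so [stock] = 0.08121 x 10.58 = 0.859 M.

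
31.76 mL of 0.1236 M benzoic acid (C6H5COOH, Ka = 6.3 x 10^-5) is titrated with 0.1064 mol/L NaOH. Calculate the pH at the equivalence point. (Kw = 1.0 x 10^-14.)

n(C6H5COOH) = 0.1236 x 0.03176 = 0.003926 mol; V(NaOH) at equivalence = 0.003926/0.1064 = 0.03689 L.
At equivalence all the acid is converted to C6H5COO-; total volume = 0.03176 + 0.03689 = 0.06865 L, so [C6H5COO-] = 0.003926/0.06865 = 0.05718 M.
Kb = Kw/Ka = 1.0e-14 / 6.3 x 10^-5 = 1.59e-10.
[OH^-] = sqrt(Kb x [C6H5COO-]) = sqrt(1.59e-10 x 0.05718) = 3.01e-6 M.
pOH = 5.52, so pH = 14.00 - 5.52 = 8.48.

8.48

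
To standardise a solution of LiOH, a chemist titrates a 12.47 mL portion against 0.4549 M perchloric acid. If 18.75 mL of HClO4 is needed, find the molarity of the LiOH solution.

0.684 M

n(HClO4) delivered = 0.4549 x 0.01875 = 0.008529 mol.
For a 1:1 reaction, n(LiOH) = 0.008529 mol.
[LiOH] = 0.008529 mol / 0.01247 L = 0.684 M.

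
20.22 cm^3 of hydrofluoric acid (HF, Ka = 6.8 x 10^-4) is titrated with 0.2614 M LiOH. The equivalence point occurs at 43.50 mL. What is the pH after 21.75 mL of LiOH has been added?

21.75 mL is exactly half the equivalence volume (43.50/2), i.e. the half-equivalence point.
There, n(HA) = n(A^-), so pH = pKa = -log(6.8 x 10^-4) = 3.17.

3.17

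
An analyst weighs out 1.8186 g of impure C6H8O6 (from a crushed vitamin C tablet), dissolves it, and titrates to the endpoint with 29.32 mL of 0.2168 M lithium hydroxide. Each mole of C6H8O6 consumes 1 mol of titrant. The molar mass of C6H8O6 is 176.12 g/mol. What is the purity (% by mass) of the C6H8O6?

n(LiOH) = 0.2168 x 0.02932 = 0.006357 mol.
n(C6H8O6) = 0.006357 / 1 = 0.006357 mol.
mass of C6H8O6 = 0.006357 x 176.12 = 1.120 g.
% purity = 1.120 / 1.8186 x 100 = 61.6%.

61.6%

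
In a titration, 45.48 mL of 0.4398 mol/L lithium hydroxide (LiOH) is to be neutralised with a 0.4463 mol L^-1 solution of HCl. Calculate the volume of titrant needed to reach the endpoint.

n(LiOH) = 0.4398 mol/L x 0.04548 L = 0.02000 mol.
At equivalence n(HCl) = n(LiOH) = 0.02000 mol.
V(HCl) = 0.02000 / 0.4463 = 0.04482 L = 44.8 mL.

44.8 mL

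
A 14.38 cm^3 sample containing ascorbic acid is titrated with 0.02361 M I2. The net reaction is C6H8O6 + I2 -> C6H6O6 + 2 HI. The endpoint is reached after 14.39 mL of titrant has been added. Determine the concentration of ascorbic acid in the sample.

n(I2) = 0.02361 x 0.01439 = 0.0003397 mol.
From the balanced equation, 1 mol I2 reacts with 1 mol ascorbic acid, so n(ascorbic acid) = 0.0003397 x 1/1 = 0.0003397 mol.
[ascorbic acid] = 0.0003397 / 0.01438 L = 0.0236 M.

0.0236 M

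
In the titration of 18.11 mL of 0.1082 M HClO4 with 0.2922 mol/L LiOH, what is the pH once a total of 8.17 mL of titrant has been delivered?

12.21

n(acid) = 0.1082 x 0.01811 = 0.001960 mol; n(LiOH) added = 0.2922 x 0.008170 = 0.002387 mol.
Base is in excess by 0.002387 - 0.001960 = 0.0004278 mol in a total volume of 0.02628 L.
[OH^-] = 0.0004278/0.02628 = 0.01628 M, so pOH = 1.79 and pH = 14.00 - 1.79 = 12.21.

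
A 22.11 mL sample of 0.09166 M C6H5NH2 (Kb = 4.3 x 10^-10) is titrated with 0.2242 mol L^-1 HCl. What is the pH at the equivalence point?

2.91

n(C6H5NH2) = 0.09166 x 0.02211 = 0.002027 mol; V(HCl) at equivalence = 0.002027/0.2242 = 0.009039 L.
At equivalence the base is fully converted to C6H5NH3+; total volume = 0.03115 L, so [C6H5NH3+] = 0.002027/0.03115 = 0.06506 M.
Ka(C6H5NH3+) = Kw/Kb = 1.0e-14 / 4.3 x 10^-10 = 2.33e-5.
[H^+] = sqrt(Ka x [C6H5NH3+]) = sqrt(2.33e-5 x 0.06506) = 0.00123 M.
pH = -log(0.00123) = 2.91.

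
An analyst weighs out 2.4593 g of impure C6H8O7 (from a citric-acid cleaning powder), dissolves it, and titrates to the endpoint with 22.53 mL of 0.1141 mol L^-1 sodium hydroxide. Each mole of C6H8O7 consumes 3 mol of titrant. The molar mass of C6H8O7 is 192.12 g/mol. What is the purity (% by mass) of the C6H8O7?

n(NaOH) = 0.1141 x 0.02253 = 0.002571 mol.
n(C6H8O7) = 0.002571 / 3 = 0.0008569 mol.
mass of C6H8O7 = 0.0008569 x 192.12 = 0.1646 g.
% purity = 0.1646 / 2.4593 x 100 = 6.69%.

6.69%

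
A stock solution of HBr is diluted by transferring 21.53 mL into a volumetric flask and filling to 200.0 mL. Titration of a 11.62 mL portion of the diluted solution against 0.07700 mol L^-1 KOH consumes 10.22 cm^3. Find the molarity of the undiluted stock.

0.629 M

n(KOH) = 0.07700 x 0.01022 = 0.0007869 mol.
n(HBr) in the aliquot = 0.0007869 mol.
[diluted HBr] = 0.0007869 / 0.01162 = 0.06772 M.
Dilution factor = 200.0/21.53 = 9.289, so [stock] = 0.06772 x 9.289 = 0.629 M.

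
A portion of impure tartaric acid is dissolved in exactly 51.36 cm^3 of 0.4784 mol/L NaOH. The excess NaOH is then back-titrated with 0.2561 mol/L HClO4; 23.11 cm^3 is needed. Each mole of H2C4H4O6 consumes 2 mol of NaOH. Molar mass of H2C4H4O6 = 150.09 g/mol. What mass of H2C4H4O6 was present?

1.40 g

Total n(NaOH) added = 0.4784 x 0.05136 = 0.02457 mol.
n(HClO4) used = 0.2561 x 0.02311 = 0.005918 mol, which equals the excess n(NaOH).
So n(NaOH) consumed by the sample = 0.02457 - 0.005918 = 0.01865 mol.
n(H2C4H4O6) = 0.01865 / 2 = 0.009326 mol.
mass = 0.009326 mol x 150.09 g/mol = 1.40 g.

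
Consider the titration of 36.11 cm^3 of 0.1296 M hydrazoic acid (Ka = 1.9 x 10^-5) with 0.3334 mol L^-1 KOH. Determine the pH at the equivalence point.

n(HN3) = 0.1296 x 0.03611 = 0.004680 mol; V(KOH) at equivalence = 0.004680/0.3334 = 0.01404 L.
At equivalence all the acid is converted to N3-; total volume = 0.03611 + 0.01404 = 0.05015 L, so [N3-] = 0.004680/0.05015 = 0.09332 M.
Kb = Kw/Ka = 1.0e-14 / 1.9 x 10^-5 = 5.26e-10.
[OH^-] = sqrt(Kb x [N3-]) = sqrt(5.26e-10 x 0.09332) = 7.01e-6 M.
pOH = 5.15, so pH = 14.00 - 5.15 = 8.85.

8.85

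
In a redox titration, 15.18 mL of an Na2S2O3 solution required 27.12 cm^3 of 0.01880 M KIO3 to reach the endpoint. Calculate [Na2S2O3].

n(KIO3) = 0.01880 x 0.02712 = 0.0005099 mol.
From the balanced equation, 1 mol KIO3 reacts with 6 mol Na2S2O3, so n(Na2S2O3) = 0.0005099 x 6/1 = 0.003059 mol.
[Na2S2O3] = 0.003059 / 0.01518 L = 0.202 M.

0.202 M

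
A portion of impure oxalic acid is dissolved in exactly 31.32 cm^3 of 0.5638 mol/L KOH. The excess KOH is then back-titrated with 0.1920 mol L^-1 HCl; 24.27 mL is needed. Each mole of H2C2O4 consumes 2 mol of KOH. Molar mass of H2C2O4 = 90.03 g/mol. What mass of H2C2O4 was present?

Total n(KOH) added = 0.5638 x 0.03132 = 0.01766 mol.
n(HCl) used = 0.1920 x 0.02427 = 0.004660 mol, which equals the excess n(KOH).
So n(KOH) consumed by the sample = 0.01766 - 0.004660 = 0.01300 mol.
n(H2C2O4) = 0.01300 / 2 = 0.006499 mol.
mass = 0.006499 mol x 90.03 g/mol = 0.585 g.

0.585 g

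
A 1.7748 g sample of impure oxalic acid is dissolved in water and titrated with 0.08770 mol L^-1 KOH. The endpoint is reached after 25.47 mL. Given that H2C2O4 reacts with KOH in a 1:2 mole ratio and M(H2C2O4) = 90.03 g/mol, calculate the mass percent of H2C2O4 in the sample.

n(KOH) = 0.08770 x 0.02547 = 0.002234 mol.
n(H2C2O4) = 0.002234 / 2 = 0.001117 mol.
mass of H2C2O4 = 0.001117 x 90.03 = 0.1006 g.
% purity = 0.1006 / 1.7748 x 100 = 5.67%.

5.67%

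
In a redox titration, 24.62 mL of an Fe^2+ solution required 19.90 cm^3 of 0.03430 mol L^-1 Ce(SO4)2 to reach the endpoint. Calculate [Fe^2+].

0.0277 M

n(Ce(SO4)2) = 0.03430 x 0.01990 = 0.0006826 mol.
From the balanced equation, 1 mol Ce(SO4)2 reacts with 1 mol Fe^2+, so n(Fe^2+) = 0.0006826 x 1/1 = 0.0006826 mol.
[Fe^2+] = 0.0006826 / 0.02462 L = 0.0277 M.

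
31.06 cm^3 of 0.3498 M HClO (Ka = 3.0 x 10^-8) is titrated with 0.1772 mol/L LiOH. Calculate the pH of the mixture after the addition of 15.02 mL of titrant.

7.03

Initial n(HClO) = 0.3498 x 0.03106 = 0.01086 mol.
n(LiOH) added = 0.1772 x 0.01502 = 0.002662 mol, converting that many moles of HClO to ClO-.
Remaining n(HClO) = 0.008203 mol; n(ClO-) = 0.002662 mol.
By Henderson-Hasselbalch, pH = pKa + log([A^-]/[HA]) = 7.52 + log(0.002662/0.008203) = 7.52 + (-0.49) = 7.03.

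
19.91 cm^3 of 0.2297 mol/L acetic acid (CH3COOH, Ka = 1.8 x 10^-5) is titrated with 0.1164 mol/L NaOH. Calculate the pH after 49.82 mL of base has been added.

n(acid) = 0.2297 x 0.01991 = 0.004573 mol; n(NaOH) added = 0.1164 x 0.04982 = 0.005799 mol.
Base is in excess by 0.005799 - 0.004573 = 0.001226 mol in a total volume of 0.06973 L.
[OH^-] = 0.001226/0.06973 = 0.01758 M, so pOH = 1.76 and pH = 14.00 - 1.76 = 12.24.

12.24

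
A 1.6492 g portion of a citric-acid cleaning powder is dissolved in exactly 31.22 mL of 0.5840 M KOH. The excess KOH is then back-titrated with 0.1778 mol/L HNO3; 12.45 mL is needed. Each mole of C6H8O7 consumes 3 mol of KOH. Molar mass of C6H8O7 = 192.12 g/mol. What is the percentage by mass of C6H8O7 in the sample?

62.2%

Total n(KOH) added = 0.5840 x 0.03122 = 0.01823 mol.
n(HNO3) used = 0.1778 x 0.01245 = 0.002214 mol, which equals the excess n(KOH).
So n(KOH) consumed by the sample = 0.01823 - 0.002214 = 0.01602 mol.
n(C6H8O7) = 0.01602 / 3 = 0.005340 mol.
mass C6H8O7 = 0.005340 x 192.12 = 1.026 g, so %C6H8O7 = 1.026/1.6492 x 100 = 62.2%.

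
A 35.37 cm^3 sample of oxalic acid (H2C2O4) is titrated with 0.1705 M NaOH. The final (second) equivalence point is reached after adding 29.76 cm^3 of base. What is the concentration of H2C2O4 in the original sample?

n(NaOH) = 0.1705 x 0.02976 = 0.005074 mol.
At the final (second) equivalence point, 2 mol OH^- react per mol H2C2O4, so n(H2C2O4) = 0.005074 / 2 = 0.002537 mol.
[H2C2O4] = 0.002537 / 0.03537 L = 0.0717 M.

0.0717 M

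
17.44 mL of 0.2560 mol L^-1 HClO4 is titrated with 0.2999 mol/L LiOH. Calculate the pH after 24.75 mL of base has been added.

n(acid) = 0.2560 x 0.01744 = 0.004465 mol; n(LiOH) added = 0.2999 x 0.02475 = 0.007423 mol.
Base is in excess by 0.007423 - 0.004465 = 0.002958 mol in a total volume of 0.04219 L.
[OH^-] = 0.002958/0.04219 = 0.07011 M, so pOH = 1.15 and pH = 14.00 - 1.15 = 12.85.

12.85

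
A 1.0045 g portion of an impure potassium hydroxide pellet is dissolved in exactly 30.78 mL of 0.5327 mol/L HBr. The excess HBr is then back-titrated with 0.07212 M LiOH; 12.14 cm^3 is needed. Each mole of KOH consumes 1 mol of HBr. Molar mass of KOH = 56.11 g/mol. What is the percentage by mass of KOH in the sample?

86.7%

Total n(HBr) added = 0.5327 x 0.03078 = 0.01640 mol.
n(LiOH) used = 0.07212 x 0.01214 = 0.0008755 mol, which equals the excess n(HBr).
So n(HBr) consumed by the sample = 0.01640 - 0.0008755 = 0.01552 mol.
n(KOH) = 0.01552 / 1 = 0.01552 mol.
mass KOH = 0.01552 x 56.11 = 0.8709 g, so %KOH = 0.8709/1.0045 x 100 = 86.7%.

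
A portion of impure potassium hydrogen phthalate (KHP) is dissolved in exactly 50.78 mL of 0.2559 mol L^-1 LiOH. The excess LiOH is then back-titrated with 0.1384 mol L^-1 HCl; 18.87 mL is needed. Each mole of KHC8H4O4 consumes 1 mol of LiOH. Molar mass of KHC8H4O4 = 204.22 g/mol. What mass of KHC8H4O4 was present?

Total n(LiOH) added = 0.2559 x 0.05078 = 0.01299 mol.
n(HCl) used = 0.1384 x 0.01887 = 0.002612 mol, which equals the excess n(LiOH).
So n(LiOH) consumed by the sample = 0.01299 - 0.002612 = 0.01038 mol.
n(KHC8H4O4) = 0.01038 / 1 = 0.01038 mol.
mass = 0.01038 mol x 204.22 g/mol = 2.12 g.

2.12 g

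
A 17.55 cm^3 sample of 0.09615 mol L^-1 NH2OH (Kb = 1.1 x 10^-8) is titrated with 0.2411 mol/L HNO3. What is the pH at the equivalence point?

n(NH2OH) = 0.09615 x 0.01755 = 0.001687 mol; V(HNO3) at equivalence = 0.001687/0.2411 = 0.006999 L.
At equivalence the base is fully converted to NH3OH+; total volume = 0.02455 L, so [NH3OH+] = 0.001687/0.02455 = 0.06874 M.
Ka(NH3OH+) = Kw/Kb = 1.0e-14 / 1.1 x 10^-8 = 9.09e-7.
[H^+] = sqrt(Ka x [NH3OH+]) = sqrt(9.09e-7 x 0.06874) = 0.000250 M.
pH = -log(0.000250) = 3.60.

3.60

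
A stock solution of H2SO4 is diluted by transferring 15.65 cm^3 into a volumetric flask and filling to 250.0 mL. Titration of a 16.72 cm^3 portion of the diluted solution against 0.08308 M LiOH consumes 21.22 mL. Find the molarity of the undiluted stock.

0.842 M

n(LiOH) = 0.08308 x 0.02122 = 0.001763 mol.
n(H2SO4) in the aliquot = 0.001763 x 1/2 = 0.0008815 mol.
[diluted H2SO4] = 0.0008815 / 0.01672 = 0.05272 M.
Dilution factor = 250.0/15.65 = 15.97, so [stock] = 0.05272 x 15.97 = 0.842 M.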